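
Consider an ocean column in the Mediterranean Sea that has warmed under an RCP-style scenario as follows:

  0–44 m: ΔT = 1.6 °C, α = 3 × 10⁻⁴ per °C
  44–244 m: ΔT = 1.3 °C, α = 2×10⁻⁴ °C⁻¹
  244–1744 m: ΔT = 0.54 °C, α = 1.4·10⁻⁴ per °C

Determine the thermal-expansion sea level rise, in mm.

Δh ≈ 190 mm

0–44 m: 3×10⁻⁴ × 44 × 1.6 = 0.02112 m
44–244 m: 1.3 × 200 × 2×10⁻⁴ = 0.05200 m
244–1744 m: 1.4×10⁻⁴ × 1500 × 0.54 = 0.11340 m
Δh = 0.02112 + 0.05200 + 0.11340 = 0.18652 m ≈ 190 mm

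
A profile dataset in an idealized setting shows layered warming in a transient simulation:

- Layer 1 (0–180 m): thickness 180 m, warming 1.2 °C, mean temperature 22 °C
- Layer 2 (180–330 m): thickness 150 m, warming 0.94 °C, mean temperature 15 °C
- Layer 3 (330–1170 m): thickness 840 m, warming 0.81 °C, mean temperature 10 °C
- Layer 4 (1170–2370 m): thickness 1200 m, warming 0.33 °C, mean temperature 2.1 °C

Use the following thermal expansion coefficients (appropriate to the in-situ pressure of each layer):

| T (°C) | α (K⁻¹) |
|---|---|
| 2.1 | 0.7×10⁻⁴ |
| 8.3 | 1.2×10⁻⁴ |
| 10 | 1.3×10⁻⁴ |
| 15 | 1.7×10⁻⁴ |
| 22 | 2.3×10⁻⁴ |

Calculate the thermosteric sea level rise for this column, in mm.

about 190 mm

Layer 1 at 22 °C → α = 2.3×10⁻⁴ K⁻¹
Layer 2 at 15 °C → α = 1.7×10⁻⁴ K⁻¹
Layer 3 at 10 °C → α = 1.3×10⁻⁴ K⁻¹
Layer 4 at 2.1 °C → α = 0.7×10⁻⁴ K⁻¹
Layer 1: 180 × 2.3×10⁻⁴ × 1.2 = 0.04968 m
180–330 m: 150 × 1.7×10⁻⁴ × 0.94 = 0.02397 m
Layer 3: 0.81 × 1.3×10⁻⁴ × 840 = 0.088452 m
1170–2370 m: 0.33 × 1200 × 0.7×10⁻⁴ = 0.02772 m
Δh = 0.04968 + 0.02397 + 0.088452 + 0.02772 = 0.189822 m ≈ 190 mm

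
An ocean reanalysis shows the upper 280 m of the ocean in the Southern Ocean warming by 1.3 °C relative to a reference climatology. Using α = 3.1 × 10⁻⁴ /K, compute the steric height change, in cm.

Δh = 11 cm

Δh = αΔT·H = 3.1×10⁻⁴ × 1.3 × 280 = 0.11284 m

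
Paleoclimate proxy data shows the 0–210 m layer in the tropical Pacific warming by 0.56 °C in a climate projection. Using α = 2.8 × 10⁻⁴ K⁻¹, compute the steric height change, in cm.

Δh = αΔT·H = 2.8×10⁻⁴ × 0.56 × 210 = 0.032928 m

about 3.3 cm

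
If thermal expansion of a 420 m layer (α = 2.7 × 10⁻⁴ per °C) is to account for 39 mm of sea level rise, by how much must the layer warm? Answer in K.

ΔT = Δh/(αH) = 0.039 / (2.7×10⁻⁴ × 420) ≈ 0.3439 K

about 0.344 K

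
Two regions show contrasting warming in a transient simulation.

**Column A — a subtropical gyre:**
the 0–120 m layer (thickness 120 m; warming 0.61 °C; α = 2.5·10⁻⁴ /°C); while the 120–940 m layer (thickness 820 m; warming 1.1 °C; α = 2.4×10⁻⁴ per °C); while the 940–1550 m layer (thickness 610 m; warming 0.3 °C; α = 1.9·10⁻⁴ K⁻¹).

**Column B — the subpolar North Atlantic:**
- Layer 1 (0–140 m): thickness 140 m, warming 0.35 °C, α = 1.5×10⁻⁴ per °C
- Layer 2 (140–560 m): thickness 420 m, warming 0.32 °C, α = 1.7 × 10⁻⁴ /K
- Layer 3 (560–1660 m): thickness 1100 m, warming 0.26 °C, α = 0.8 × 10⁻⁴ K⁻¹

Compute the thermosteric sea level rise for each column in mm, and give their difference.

A Layer 1: 2.5×10⁻⁴ × 120 × 0.61 = 0.01830 m
A Layer 2: 2.4×10⁻⁴ × 820 × 1.1 = 0.21648 m
A 0.3 × 610 × 1.9×10⁻⁴ = 0.03477 m
A total: 0.26955 m
B 0–140 m: 140 × 1.5×10⁻⁴ × 0.35 = 0.00735 m
B Layer 2: 0.32 × 420 × 1.7×10⁻⁴ = 0.022848 m
B Layer 3: 0.26 × 0.8×10⁻⁴ × 1100 = 0.02288 m
B total: 0.053078 m
Difference: 0.26955 − 0.053078 = 0.216472 m

A: 270 mm; B: 53 mm; difference 220 mm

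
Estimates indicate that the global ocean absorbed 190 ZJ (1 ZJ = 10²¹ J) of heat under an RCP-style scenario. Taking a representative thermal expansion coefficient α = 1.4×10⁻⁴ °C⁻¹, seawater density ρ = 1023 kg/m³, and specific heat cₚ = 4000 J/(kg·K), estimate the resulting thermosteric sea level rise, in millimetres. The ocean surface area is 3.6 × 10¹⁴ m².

Δh ≈ 18.1 mm

Per unit area: Q = 190×10²¹ / (3.6×10¹⁴) ≈ 5.278×10⁸ J/m²
Δh = αQ/(ρcₚ) = 1.4×10⁻⁴ × 5.278×10⁸ / (1023 × 4000) ≈ 0.018058 m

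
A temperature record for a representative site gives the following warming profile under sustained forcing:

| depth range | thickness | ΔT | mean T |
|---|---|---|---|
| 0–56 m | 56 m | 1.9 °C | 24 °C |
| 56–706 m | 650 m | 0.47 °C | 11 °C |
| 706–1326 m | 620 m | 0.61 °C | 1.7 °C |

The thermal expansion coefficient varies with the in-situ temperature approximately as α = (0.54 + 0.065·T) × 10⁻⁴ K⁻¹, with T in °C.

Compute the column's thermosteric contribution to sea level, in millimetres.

Layer 1: α = (0.54 + 0.065×24)×10⁻⁴ = 2.1×10⁻⁴ K⁻¹
Layer 2: α = (0.54 + 0.065×11)×10⁻⁴ = 1.255×10⁻⁴ K⁻¹
Layer 3: α = (0.54 + 0.065×1.7)×10⁻⁴ = 0.6505×10⁻⁴ K⁻¹
56 × 1.9 × 2.1×10⁻⁴ = 0.022344 m
Layer 2: 0.47 × 650 × 1.255×10⁻⁴ = 0.03834025 m
706–1326 m: 620 × 0.6505×10⁻⁴ × 0.61 = 0.02460191 m
Δh = 0.022344 + 0.03834025 + 0.02460191 = 0.08528616 m ≈ 85.3 mm

85.3 mm of thermosteric rise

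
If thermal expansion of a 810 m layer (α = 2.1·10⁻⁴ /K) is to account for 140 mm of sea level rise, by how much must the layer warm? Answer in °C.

ΔT ≈ 0.82 °C

ΔT = Δh/(αH) = 0.14 / (2.1×10⁻⁴ × 810) ≈ 0.8230 °C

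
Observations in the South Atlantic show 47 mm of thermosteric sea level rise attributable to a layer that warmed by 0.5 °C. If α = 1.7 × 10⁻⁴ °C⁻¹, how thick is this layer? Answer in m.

about 553 m

H = Δh/(αΔT) = 0.047 / (1.7×10⁻⁴ × 0.5) ≈ 552.9 m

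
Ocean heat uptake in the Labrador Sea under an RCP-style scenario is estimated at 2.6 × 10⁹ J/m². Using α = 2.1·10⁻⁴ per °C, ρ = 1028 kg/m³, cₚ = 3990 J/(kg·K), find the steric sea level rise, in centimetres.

Δh = αQ/(ρcₚ) = 2.1×10⁻⁴ × 2.6×10⁹ / (1028 × 3990) ≈ 0.13311 m

about 13.3 cm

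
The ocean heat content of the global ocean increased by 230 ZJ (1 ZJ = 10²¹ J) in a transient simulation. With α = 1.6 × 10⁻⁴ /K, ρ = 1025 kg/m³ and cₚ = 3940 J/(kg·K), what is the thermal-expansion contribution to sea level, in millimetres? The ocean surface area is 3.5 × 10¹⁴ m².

26.0 mm of thermosteric rise

Per unit area: Q = 230×10²¹ / (3.5×10¹⁴) ≈ 6.571×10⁸ J/m²
Δh = αQ/(ρcₚ) = 1.6×10⁻⁴ × 6.571×10⁸ / (1025 × 3940) ≈ 0.026033 m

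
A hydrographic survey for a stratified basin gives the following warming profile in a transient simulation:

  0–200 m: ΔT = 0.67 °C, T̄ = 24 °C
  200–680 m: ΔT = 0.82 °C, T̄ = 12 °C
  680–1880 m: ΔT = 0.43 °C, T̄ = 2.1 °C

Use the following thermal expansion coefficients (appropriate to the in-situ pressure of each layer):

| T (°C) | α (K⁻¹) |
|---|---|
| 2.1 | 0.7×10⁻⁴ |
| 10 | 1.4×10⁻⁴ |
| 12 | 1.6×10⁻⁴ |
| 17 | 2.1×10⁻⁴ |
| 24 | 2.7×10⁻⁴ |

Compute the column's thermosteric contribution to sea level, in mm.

135 mm

Layer 1 at 24 °C → α = 2.7×10⁻⁴ K⁻¹
Layer 2 at 12 °C → α = 1.6×10⁻⁴ K⁻¹
Layer 3 at 2.1 °C → α = 0.7×10⁻⁴ K⁻¹
0–200 m: 2.7×10⁻⁴ × 0.67 × 200 = 0.03618 m
200–680 m: 480 × 0.82 × 1.6×10⁻⁴ = 0.062976 m
680–1880 m: 0.43 × 0.7×10⁻⁴ × 1200 = 0.03612 m
Δh = 0.03618 + 0.062976 + 0.03612 = 0.135276 m ≈ 135 mm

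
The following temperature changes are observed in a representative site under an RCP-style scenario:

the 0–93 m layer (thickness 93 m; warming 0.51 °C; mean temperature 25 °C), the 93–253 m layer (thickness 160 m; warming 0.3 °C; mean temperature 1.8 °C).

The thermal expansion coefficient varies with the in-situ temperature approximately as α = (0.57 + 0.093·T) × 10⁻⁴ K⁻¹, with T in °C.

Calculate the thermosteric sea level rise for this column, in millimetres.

Δh = 17.3 mm

Layer 1: α = (0.57 + 0.093×25)×10⁻⁴ = 2.895×10⁻⁴ K⁻¹
Layer 2: α = (0.57 + 0.093×1.8)×10⁻⁴ = 0.7374×10⁻⁴ K⁻¹
0–93 m: 2.895×10⁻⁴ × 93 × 0.51 = 0.013730985 m
0.7374×10⁻⁴ × 0.3 × 160 = 0.00353952 m
Δh = 0.013730985 + 0.00353952 = 0.017270505 m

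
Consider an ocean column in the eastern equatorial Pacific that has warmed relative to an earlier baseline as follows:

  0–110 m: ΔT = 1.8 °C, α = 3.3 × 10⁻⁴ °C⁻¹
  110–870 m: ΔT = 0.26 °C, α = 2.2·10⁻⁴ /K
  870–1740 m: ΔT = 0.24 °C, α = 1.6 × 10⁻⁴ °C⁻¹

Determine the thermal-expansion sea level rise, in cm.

110 × 3.3×10⁻⁴ × 1.8 = 0.06534 m
110–870 m: 0.26 × 2.2×10⁻⁴ × 760 = 0.043472 m
Layer 3: 870 × 0.24 × 1.6×10⁻⁴ = 0.033408 m
Δh = 0.06534 + 0.043472 + 0.033408 = 0.14222 m

Δh ≈ 14 cm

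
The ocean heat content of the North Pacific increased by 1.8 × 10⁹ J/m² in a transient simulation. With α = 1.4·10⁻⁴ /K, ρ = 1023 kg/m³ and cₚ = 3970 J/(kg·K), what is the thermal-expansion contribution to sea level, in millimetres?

62.0 mm

Δh = αQ/(ρcₚ) = 1.4×10⁻⁴ × 1.8×10⁹ / (1023 × 3970) ≈ 0.062049 m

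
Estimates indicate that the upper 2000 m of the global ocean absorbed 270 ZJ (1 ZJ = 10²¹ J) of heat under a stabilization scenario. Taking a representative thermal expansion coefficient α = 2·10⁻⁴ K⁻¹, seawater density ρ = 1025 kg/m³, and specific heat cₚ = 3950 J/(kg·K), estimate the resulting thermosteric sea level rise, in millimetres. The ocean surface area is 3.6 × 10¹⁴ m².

37.0 mm

Per unit area: Q = 270×10²¹ / (3.6×10¹⁴) = 7.5×10⁸ J/m²
Δh = αQ/(ρcₚ) = 2×10⁻⁴ × 7.5×10⁸ / (1025 × 3950) ≈ 0.037048 m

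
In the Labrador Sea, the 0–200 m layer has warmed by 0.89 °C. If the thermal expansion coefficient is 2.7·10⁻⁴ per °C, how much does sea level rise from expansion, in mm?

48.1 mm of thermosteric rise

Δh = αΔT·H = 2.7×10⁻⁴ × 0.89 × 200 = 0.04806 m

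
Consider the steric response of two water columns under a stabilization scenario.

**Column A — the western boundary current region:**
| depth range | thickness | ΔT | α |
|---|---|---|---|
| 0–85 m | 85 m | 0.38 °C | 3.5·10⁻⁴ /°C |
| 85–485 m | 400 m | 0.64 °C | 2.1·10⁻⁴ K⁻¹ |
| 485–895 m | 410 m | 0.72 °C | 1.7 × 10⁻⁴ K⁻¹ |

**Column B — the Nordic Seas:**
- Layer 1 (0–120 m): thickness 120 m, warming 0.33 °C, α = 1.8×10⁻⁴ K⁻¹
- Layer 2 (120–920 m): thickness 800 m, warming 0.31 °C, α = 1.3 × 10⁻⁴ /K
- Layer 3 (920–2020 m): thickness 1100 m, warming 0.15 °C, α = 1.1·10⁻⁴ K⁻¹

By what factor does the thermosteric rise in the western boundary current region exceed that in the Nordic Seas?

A Layer 1: 85 × 0.38 × 3.5×10⁻⁴ = 0.011305 m
A Layer 2: 2.1×10⁻⁴ × 0.64 × 400 = 0.05376 m
A Layer 3: 0.72 × 1.7×10⁻⁴ × 410 = 0.050184 m
A total: 0.115249 m
B 120 × 0.33 × 1.8×10⁻⁴ = 0.007128 m
B 800 × 0.31 × 1.3×10⁻⁴ = 0.03224 m
B 1.1×10⁻⁴ × 0.15 × 1100 = 0.01815 m
B total: 0.057518 m
Ratio: 0.115249 / 0.057518 ≈ 2.004

2.0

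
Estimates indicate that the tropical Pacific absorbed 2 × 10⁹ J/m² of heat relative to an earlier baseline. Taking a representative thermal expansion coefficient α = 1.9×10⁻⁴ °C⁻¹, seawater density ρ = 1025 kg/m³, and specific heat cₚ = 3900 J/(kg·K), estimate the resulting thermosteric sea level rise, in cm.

9.51 cm

Δh = αQ/(ρcₚ) = 1.9×10⁻⁴ × 2×10⁹ / (1025 × 3900) ≈ 0.095059 m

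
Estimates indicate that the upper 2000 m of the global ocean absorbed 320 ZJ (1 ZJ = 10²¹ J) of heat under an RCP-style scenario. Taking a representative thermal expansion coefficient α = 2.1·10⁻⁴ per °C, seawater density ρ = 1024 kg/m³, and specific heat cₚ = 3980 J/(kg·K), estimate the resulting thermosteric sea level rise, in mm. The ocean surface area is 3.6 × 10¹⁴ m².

Δh = 45.8 mm

Per unit area: Q = 320×10²¹ / (3.6×10¹⁴) ≈ 8.889×10⁸ J/m²
Δh = αQ/(ρcₚ) = 2.1×10⁻⁴ × 8.889×10⁸ / (1024 × 3980) ≈ 0.045802 m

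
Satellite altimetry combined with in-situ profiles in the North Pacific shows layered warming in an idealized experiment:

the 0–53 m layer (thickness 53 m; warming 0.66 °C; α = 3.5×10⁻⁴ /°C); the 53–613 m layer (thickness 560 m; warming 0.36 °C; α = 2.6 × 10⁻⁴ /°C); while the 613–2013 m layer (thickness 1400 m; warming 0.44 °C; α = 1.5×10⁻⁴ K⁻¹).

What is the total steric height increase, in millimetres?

Layer 1: 0.66 × 53 × 3.5×10⁻⁴ = 0.012243 m
Layer 2: 2.6×10⁻⁴ × 0.36 × 560 = 0.052416 m
613–2013 m: 1400 × 1.5×10⁻⁴ × 0.44 = 0.09240 m
Δh = 0.012243 + 0.052416 + 0.09240 = 0.157059 m

about 157 mm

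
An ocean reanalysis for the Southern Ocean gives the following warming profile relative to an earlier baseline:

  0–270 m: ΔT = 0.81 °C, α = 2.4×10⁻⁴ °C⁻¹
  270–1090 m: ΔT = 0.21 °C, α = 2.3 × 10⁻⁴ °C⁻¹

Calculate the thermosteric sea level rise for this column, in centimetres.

9.21 cm

2.4×10⁻⁴ × 0.81 × 270 = 0.052488 m
Layer 2: 2.3×10⁻⁴ × 0.21 × 820 = 0.039606 m
Δh = 0.052488 + 0.039606 = 0.092094 m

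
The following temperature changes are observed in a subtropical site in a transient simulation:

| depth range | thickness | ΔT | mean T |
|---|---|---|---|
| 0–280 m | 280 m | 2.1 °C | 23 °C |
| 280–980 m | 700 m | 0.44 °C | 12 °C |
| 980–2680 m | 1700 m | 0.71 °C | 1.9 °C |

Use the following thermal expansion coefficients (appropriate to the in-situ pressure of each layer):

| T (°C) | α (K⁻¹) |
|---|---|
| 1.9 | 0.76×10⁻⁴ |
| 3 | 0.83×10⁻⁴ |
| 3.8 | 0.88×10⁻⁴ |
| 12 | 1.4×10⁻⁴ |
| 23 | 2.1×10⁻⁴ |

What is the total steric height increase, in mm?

Layer 1 at 23 °C → α = 2.1×10⁻⁴ K⁻¹
Layer 2 at 12 °C → α = 1.4×10⁻⁴ K⁻¹
Layer 3 at 1.9 °C → α = 0.76×10⁻⁴ K⁻¹
Layer 1: 280 × 2.1 × 2.1×10⁻⁴ = 0.12348 m
0.44 × 1.4×10⁻⁴ × 700 = 0.04312 m
Layer 3: 1700 × 0.76×10⁻⁴ × 0.71 = 0.091732 m
Δh = 0.12348 + 0.04312 + 0.091732 = 0.258332 m

about 258 mm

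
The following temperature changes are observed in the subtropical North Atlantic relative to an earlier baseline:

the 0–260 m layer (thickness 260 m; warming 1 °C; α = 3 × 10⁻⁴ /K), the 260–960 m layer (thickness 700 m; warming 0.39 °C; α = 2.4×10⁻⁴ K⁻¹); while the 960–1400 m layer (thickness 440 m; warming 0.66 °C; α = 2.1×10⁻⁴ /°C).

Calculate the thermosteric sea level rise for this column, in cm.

Δh ≈ 20.5 cm

Layer 1: 3×10⁻⁴ × 260 × 1 = 0.07800 m
260–960 m: 0.39 × 700 × 2.4×10⁻⁴ = 0.06552 m
Layer 3: 2.1×10⁻⁴ × 440 × 0.66 = 0.060984 m
Δh = 0.07800 + 0.06552 + 0.060984 = 0.204504 m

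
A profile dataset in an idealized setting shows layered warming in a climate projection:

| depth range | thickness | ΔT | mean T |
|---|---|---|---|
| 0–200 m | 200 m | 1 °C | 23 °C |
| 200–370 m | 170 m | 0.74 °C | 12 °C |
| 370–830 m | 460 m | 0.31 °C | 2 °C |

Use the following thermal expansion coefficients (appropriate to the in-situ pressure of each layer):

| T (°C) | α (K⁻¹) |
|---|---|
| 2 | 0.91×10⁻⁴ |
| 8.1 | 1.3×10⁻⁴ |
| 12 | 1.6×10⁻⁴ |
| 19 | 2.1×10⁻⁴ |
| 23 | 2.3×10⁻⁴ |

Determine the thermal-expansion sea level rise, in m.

Layer 1 at 23 °C → α = 2.3×10⁻⁴ K⁻¹
Layer 2 at 12 °C → α = 1.6×10⁻⁴ K⁻¹
Layer 3 at 2 °C → α = 0.91×10⁻⁴ K⁻¹
0–200 m: 200 × 1 × 2.3×10⁻⁴ = 0.04600 m
Layer 2: 1.6×10⁻⁴ × 170 × 0.74 = 0.020128 m
Layer 3: 0.31 × 0.91×10⁻⁴ × 460 = 0.0129766 m
Δh = 0.04600 + 0.020128 + 0.0129766 = 0.0791046 m

0.0791 m of thermosteric rise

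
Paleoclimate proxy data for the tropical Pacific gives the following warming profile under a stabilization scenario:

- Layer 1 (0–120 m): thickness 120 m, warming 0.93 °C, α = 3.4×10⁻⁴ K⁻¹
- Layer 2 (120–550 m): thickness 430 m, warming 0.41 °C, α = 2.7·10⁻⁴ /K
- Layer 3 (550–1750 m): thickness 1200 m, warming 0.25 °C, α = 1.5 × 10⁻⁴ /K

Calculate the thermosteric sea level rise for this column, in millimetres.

Δh = 130 mm

0–120 m: 3.4×10⁻⁴ × 120 × 0.93 = 0.037944 m
0.41 × 2.7×10⁻⁴ × 430 = 0.047601 m
0.25 × 1.5×10⁻⁴ × 1200 = 0.04500 m
Δh = 0.037944 + 0.047601 + 0.04500 = 0.130545 m ≈ 130 mm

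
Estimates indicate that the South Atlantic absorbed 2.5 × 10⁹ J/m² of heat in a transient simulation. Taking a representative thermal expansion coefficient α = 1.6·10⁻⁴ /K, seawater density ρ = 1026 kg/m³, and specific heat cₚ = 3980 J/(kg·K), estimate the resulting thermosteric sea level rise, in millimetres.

Δh = αQ/(ρcₚ) = 1.6×10⁻⁴ × 2.5×10⁹ / (1026 × 3980) ≈ 0.097956 m

Δh = 98.0 mm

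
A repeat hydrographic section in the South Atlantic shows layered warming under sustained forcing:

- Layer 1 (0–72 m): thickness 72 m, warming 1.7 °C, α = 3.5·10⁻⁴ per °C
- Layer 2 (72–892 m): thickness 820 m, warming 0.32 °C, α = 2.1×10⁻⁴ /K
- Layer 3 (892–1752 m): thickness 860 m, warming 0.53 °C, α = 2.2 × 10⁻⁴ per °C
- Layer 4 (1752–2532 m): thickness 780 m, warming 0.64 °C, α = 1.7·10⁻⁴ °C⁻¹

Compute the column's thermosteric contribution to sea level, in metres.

Layer 1: 72 × 1.7 × 3.5×10⁻⁴ = 0.04284 m
Layer 2: 2.1×10⁻⁴ × 0.32 × 820 = 0.055104 m
2.2×10⁻⁴ × 0.53 × 860 = 0.100276 m
Layer 4: 1.7×10⁻⁴ × 0.64 × 780 = 0.084864 m
Δh = 0.04284 + 0.055104 + 0.100276 + 0.084864 = 0.283084 m

Δh = 0.283 m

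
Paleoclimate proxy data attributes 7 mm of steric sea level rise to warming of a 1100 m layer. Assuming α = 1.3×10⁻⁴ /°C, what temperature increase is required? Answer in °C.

ΔT = Δh/(αH) = 0.007 / (1.3×10⁻⁴ × 1100) ≈ 0.04895 °C

ΔT ≈ 0.0490 °C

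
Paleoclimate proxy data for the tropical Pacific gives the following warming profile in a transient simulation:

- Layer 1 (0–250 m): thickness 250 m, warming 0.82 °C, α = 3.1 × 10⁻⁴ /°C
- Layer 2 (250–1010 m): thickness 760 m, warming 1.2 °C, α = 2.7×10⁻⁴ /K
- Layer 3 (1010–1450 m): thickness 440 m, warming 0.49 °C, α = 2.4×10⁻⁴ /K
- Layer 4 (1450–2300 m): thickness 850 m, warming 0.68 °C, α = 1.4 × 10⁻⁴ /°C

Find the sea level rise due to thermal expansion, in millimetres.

0–250 m: 3.1×10⁻⁴ × 0.82 × 250 = 0.06355 m
2.7×10⁻⁴ × 760 × 1.2 = 0.24624 m
1010–1450 m: 440 × 0.49 × 2.4×10⁻⁴ = 0.051744 m
1.4×10⁻⁴ × 850 × 0.68 = 0.08092 m
Δh = 0.06355 + 0.24624 + 0.051744 + 0.08092 = 0.442454 m

Δh ≈ 442 mm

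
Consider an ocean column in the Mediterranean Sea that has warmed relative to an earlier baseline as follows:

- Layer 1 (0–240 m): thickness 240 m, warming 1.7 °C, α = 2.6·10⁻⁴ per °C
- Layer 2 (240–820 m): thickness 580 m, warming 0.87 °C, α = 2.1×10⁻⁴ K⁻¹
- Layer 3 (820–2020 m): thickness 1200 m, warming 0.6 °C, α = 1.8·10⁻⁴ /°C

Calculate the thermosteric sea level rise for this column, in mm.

342 mm of thermosteric rise

0–240 m: 1.7 × 2.6×10⁻⁴ × 240 = 0.10608 m
0.87 × 580 × 2.1×10⁻⁴ = 0.105966 m
820–2020 m: 1.8×10⁻⁴ × 0.6 × 1200 = 0.12960 m
Δh = 0.10608 + 0.105966 + 0.12960 = 0.341646 m ≈ 342 mm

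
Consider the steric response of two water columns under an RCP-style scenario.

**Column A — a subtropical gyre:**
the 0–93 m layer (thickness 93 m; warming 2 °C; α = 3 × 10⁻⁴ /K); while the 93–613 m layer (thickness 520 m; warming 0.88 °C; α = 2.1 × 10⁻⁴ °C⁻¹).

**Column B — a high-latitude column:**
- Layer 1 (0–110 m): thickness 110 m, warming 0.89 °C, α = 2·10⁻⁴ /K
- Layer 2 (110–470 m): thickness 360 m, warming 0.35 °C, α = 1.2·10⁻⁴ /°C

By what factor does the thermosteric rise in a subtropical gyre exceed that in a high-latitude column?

≈ 4.4×

A 3×10⁻⁴ × 2 × 93 = 0.05580 m
A Layer 2: 0.88 × 2.1×10⁻⁴ × 520 = 0.096096 m
A total: 0.151896 m
B 0.89 × 2×10⁻⁴ × 110 = 0.01958 m
B Layer 2: 360 × 0.35 × 1.2×10⁻⁴ = 0.01512 m
B total: 0.03470 m
Ratio: 0.151896 / 0.03470 ≈ 4.377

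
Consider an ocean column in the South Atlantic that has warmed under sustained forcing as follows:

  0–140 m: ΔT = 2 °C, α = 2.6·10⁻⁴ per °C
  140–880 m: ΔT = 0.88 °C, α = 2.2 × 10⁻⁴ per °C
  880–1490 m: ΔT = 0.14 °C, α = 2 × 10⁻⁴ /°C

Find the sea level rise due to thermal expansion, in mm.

Layer 1: 2 × 2.6×10⁻⁴ × 140 = 0.07280 m
2.2×10⁻⁴ × 740 × 0.88 = 0.143264 m
880–1490 m: 0.14 × 610 × 2×10⁻⁴ = 0.01708 m
Δh = 0.07280 + 0.143264 + 0.01708 = 0.233144 m ≈ 233 mm

about 233 mm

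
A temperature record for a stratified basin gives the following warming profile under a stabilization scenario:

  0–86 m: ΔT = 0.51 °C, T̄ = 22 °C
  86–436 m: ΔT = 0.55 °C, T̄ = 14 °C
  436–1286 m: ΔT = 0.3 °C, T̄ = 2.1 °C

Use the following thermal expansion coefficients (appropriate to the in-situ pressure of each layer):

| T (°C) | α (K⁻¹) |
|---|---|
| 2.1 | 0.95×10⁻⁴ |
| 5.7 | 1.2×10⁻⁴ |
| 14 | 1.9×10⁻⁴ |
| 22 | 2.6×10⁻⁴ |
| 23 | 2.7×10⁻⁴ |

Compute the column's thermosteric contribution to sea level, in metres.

Δh ≈ 0.0722 m

Layer 1 at 22 °C → α = 2.6×10⁻⁴ K⁻¹
Layer 2 at 14 °C → α = 1.9×10⁻⁴ K⁻¹
Layer 3 at 2.1 °C → α = 0.95×10⁻⁴ K⁻¹
0–86 m: 2.6×10⁻⁴ × 86 × 0.51 = 0.0114036 m
86–436 m: 0.55 × 1.9×10⁻⁴ × 350 = 0.036575 m
436–1286 m: 0.95×10⁻⁴ × 0.3 × 850 = 0.024225 m
Δh = 0.0114036 + 0.036575 + 0.024225 = 0.0722036 m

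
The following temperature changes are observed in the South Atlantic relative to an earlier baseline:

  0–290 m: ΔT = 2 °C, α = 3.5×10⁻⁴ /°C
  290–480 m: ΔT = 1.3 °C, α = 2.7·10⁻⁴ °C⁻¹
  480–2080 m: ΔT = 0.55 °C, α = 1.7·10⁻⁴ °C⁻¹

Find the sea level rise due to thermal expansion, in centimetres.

Layer 1: 290 × 2 × 3.5×10⁻⁴ = 0.20300 m
Layer 2: 2.7×10⁻⁴ × 190 × 1.3 = 0.06669 m
1.7×10⁻⁴ × 1600 × 0.55 = 0.14960 m
Δh = 0.20300 + 0.06669 + 0.14960 = 0.41929 m ≈ 41.9 cm

Δh ≈ 41.9 cm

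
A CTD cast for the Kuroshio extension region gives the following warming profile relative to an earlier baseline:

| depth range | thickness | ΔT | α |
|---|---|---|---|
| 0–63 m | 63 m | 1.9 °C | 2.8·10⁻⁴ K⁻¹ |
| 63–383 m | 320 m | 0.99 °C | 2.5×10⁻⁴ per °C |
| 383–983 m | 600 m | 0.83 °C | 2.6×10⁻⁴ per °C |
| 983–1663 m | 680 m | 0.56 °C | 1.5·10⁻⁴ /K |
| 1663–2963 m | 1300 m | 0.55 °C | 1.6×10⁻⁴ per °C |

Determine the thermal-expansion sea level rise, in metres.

0.41 m

0–63 m: 1.9 × 2.8×10⁻⁴ × 63 = 0.033516 m
Layer 2: 0.99 × 2.5×10⁻⁴ × 320 = 0.07920 m
383–983 m: 0.83 × 2.6×10⁻⁴ × 600 = 0.12948 m
Layer 4: 1.5×10⁻⁴ × 680 × 0.56 = 0.05712 m
Layer 5: 1.6×10⁻⁴ × 1300 × 0.55 = 0.11440 m
Δh = 0.033516 + 0.07920 + 0.12948 + 0.05712 + 0.11440 = 0.413716 m ≈ 0.41 m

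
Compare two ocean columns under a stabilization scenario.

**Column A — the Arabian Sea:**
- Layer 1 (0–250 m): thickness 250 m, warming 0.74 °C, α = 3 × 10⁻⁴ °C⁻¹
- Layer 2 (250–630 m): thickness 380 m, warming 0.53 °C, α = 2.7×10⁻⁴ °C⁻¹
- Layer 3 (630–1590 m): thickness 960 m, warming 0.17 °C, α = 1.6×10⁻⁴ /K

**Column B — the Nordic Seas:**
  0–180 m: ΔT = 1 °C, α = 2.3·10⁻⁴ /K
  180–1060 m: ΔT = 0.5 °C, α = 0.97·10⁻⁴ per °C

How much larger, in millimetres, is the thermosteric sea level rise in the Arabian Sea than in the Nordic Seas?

A 0–250 m: 250 × 0.74 × 3×10⁻⁴ = 0.05550 m
A 250–630 m: 380 × 0.53 × 2.7×10⁻⁴ = 0.054378 m
A Layer 3: 1.6×10⁻⁴ × 0.17 × 960 = 0.026112 m
A total: 0.13599 m
B Layer 1: 1 × 2.3×10⁻⁴ × 180 = 0.04140 m
B 180–1060 m: 880 × 0.97×10⁻⁴ × 0.5 = 0.04268 m
B total: 0.08408 m
Difference: 0.13599 − 0.08408 = 0.05191 m

51.9 mm larger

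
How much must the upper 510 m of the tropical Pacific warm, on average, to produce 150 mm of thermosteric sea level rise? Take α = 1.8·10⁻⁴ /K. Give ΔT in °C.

ΔT = Δh/(αH) = 0.15 / (1.8×10⁻⁴ × 510) ≈ 1.634 °C

1.63 °C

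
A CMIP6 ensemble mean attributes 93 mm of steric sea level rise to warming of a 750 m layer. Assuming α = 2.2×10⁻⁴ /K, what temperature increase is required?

ΔT ≈ 0.56 K

ΔT = Δh/(αH) = 0.093 / (2.2×10⁻⁴ × 750) ≈ 0.5636 K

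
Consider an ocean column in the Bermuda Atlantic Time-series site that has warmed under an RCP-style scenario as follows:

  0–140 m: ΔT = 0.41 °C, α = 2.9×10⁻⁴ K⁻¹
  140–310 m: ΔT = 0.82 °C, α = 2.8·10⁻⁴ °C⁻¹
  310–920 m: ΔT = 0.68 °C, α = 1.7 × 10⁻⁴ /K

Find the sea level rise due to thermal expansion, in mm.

Layer 1: 0.41 × 140 × 2.9×10⁻⁴ = 0.016646 m
170 × 2.8×10⁻⁴ × 0.82 = 0.039032 m
Layer 3: 610 × 1.7×10⁻⁴ × 0.68 = 0.070516 m
Δh = 0.016646 + 0.039032 + 0.070516 = 0.126194 m

130 mm of thermosteric rise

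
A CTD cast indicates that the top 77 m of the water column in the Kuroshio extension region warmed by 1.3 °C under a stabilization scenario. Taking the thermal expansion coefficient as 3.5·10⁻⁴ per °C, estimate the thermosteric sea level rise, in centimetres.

3.5 cm

Δh = αΔT·H = 3.5×10⁻⁴ × 1.3 × 77 = 0.035035 m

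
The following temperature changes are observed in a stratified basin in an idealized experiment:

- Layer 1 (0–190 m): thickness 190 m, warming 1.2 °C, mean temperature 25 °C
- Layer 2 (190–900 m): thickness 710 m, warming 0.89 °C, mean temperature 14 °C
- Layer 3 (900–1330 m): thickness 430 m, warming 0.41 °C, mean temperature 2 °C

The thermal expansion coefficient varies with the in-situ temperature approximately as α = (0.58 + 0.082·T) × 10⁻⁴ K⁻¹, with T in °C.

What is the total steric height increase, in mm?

180 mm of thermosteric rise

Layer 1: α = (0.58 + 0.082×25)×10⁻⁴ = 2.63×10⁻⁴ K⁻¹
Layer 2: α = (0.58 + 0.082×14)×10⁻⁴ = 1.728×10⁻⁴ K⁻¹
Layer 3: α = (0.58 + 0.082×2)×10⁻⁴ = 0.744×10⁻⁴ K⁻¹
Layer 1: 2.63×10⁻⁴ × 1.2 × 190 = 0.059964 m
Layer 2: 0.89 × 710 × 1.728×10⁻⁴ = 0.10919232 m
430 × 0.744×10⁻⁴ × 0.41 = 0.01311672 m
Δh = 0.059964 + 0.10919232 + 0.01311672 = 0.18227304 m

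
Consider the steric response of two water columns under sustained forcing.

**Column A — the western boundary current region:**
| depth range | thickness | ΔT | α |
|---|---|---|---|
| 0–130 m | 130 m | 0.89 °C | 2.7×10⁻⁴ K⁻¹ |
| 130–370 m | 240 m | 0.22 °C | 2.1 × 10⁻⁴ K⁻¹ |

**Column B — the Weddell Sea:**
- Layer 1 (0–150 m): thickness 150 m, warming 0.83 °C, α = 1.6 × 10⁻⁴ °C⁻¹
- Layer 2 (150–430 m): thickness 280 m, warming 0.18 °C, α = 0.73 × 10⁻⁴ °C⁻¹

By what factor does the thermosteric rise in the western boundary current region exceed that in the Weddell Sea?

A Layer 1: 0.89 × 130 × 2.7×10⁻⁴ = 0.031239 m
A 2.1×10⁻⁴ × 0.22 × 240 = 0.011088 m
A total: 0.042327 m
B 1.6×10⁻⁴ × 0.83 × 150 = 0.01992 m
B 150–430 m: 0.18 × 280 × 0.73×10⁻⁴ = 0.0036792 m
B total: 0.0235992 m
Ratio: 0.042327 / 0.0235992 ≈ 1.794

1.79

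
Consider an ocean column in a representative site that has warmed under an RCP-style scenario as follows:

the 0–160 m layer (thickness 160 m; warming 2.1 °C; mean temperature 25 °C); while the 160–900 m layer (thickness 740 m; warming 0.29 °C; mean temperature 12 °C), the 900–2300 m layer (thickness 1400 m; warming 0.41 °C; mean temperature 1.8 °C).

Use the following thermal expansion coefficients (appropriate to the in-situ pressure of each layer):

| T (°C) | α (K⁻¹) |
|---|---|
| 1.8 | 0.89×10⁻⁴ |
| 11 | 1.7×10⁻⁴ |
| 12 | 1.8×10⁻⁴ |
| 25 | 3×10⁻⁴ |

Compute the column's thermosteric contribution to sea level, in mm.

Layer 1 at 25 °C → α = 3×10⁻⁴ K⁻¹
Layer 2 at 12 °C → α = 1.8×10⁻⁴ K⁻¹
Layer 3 at 1.8 °C → α = 0.89×10⁻⁴ K⁻¹
Layer 1: 2.1 × 160 × 3×10⁻⁴ = 0.10080 m
160–900 m: 1.8×10⁻⁴ × 740 × 0.29 = 0.038628 m
900–2300 m: 0.41 × 1400 × 0.89×10⁻⁴ = 0.051086 m
Δh = 0.10080 + 0.038628 + 0.051086 = 0.190514 m ≈ 191 mm

about 191 mm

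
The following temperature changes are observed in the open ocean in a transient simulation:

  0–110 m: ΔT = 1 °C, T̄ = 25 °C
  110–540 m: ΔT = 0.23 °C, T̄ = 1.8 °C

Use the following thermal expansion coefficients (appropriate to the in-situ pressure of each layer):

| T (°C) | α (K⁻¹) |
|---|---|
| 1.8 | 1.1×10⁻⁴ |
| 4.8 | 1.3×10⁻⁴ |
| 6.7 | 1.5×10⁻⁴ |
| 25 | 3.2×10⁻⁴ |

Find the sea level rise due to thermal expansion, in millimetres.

Layer 1 at 25 °C → α = 3.2×10⁻⁴ K⁻¹
Layer 2 at 1.8 °C → α = 1.1×10⁻⁴ K⁻¹
Layer 1: 110 × 1 × 3.2×10⁻⁴ = 0.03520 m
Layer 2: 430 × 0.23 × 1.1×10⁻⁴ = 0.010879 m
Δh = 0.03520 + 0.010879 = 0.046079 m ≈ 46.1 mm

Δh ≈ 46.1 mm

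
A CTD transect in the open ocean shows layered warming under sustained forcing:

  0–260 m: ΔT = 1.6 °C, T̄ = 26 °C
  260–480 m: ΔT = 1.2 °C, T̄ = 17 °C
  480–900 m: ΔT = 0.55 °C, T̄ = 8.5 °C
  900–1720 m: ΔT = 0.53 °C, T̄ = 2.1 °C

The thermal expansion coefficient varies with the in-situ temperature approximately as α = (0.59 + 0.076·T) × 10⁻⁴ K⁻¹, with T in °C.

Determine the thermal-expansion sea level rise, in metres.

0.218 m of thermosteric rise

Layer 1: α = (0.59 + 0.076×26)×10⁻⁴ = 2.566×10⁻⁴ K⁻¹
Layer 2: α = (0.59 + 0.076×17)×10⁻⁴ = 1.882×10⁻⁴ K⁻¹
Layer 3: α = (0.59 + 0.076×8.5)×10⁻⁴ = 1.236×10⁻⁴ K⁻¹
Layer 4: α = (0.59 + 0.076×2.1)×10⁻⁴ = 0.7496×10⁻⁴ K⁻¹
260 × 1.6 × 2.566×10⁻⁴ = 0.1067456 m
260–480 m: 220 × 1.882×10⁻⁴ × 1.2 = 0.0496848 m
Layer 3: 1.236×10⁻⁴ × 0.55 × 420 = 0.0285516 m
900–1720 m: 820 × 0.53 × 0.7496×10⁻⁴ = 0.032577616 m
Δh = 0.1067456 + 0.0496848 + 0.0285516 + 0.032577616 = 0.217559616 m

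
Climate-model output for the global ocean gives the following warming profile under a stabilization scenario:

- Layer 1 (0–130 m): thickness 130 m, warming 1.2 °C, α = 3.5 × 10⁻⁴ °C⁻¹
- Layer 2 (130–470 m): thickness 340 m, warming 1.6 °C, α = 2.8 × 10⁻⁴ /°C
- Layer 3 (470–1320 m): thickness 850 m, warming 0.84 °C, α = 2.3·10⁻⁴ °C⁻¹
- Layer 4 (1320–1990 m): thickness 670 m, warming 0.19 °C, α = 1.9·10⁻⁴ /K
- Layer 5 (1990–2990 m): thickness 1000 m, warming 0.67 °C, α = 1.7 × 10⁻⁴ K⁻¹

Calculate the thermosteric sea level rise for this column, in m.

Δh = 0.509 m

1.2 × 3.5×10⁻⁴ × 130 = 0.05460 m
130–470 m: 1.6 × 340 × 2.8×10⁻⁴ = 0.15232 m
Layer 3: 850 × 0.84 × 2.3×10⁻⁴ = 0.16422 m
1320–1990 m: 0.19 × 670 × 1.9×10⁻⁴ = 0.024187 m
Layer 5: 1000 × 0.67 × 1.7×10⁻⁴ = 0.11390 m
Δh = 0.05460 + 0.15232 + 0.16422 + 0.024187 + 0.11390 = 0.509227 m ≈ 0.509 m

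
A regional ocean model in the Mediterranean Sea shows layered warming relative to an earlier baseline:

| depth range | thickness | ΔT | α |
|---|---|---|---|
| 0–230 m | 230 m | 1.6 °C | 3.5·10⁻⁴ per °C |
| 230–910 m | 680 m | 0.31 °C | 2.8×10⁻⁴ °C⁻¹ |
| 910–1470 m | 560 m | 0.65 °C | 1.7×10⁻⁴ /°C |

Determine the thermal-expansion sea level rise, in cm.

Layer 1: 230 × 1.6 × 3.5×10⁻⁴ = 0.12880 m
Layer 2: 680 × 2.8×10⁻⁴ × 0.31 = 0.059024 m
910–1470 m: 1.7×10⁻⁴ × 0.65 × 560 = 0.06188 m
Δh = 0.12880 + 0.059024 + 0.06188 = 0.249704 m ≈ 25.0 cm

Δh ≈ 25.0 cm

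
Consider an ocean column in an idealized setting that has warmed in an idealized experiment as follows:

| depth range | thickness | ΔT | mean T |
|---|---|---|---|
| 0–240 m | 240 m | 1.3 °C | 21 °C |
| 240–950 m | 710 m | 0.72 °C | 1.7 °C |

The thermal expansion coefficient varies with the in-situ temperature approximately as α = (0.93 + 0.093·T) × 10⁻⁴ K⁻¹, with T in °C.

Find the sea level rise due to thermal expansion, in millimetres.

Δh ≈ 146 mm

Layer 1: α = (0.93 + 0.093×21)×10⁻⁴ = 2.883×10⁻⁴ K⁻¹
Layer 2: α = (0.93 + 0.093×1.7)×10⁻⁴ = 1.0881×10⁻⁴ K⁻¹
2.883×10⁻⁴ × 240 × 1.3 = 0.0899496 m
Layer 2: 710 × 0.72 × 1.0881×10⁻⁴ = 0.055623672 m
Δh = 0.0899496 + 0.055623672 = 0.145573272 m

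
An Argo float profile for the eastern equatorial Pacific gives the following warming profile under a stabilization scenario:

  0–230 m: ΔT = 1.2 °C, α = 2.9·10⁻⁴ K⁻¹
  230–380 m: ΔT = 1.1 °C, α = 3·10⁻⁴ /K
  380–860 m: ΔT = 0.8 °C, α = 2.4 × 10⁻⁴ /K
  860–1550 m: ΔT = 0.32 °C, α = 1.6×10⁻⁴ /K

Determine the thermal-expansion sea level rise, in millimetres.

0–230 m: 2.9×10⁻⁴ × 1.2 × 230 = 0.08004 m
Layer 2: 1.1 × 3×10⁻⁴ × 150 = 0.04950 m
380–860 m: 0.8 × 2.4×10⁻⁴ × 480 = 0.09216 m
0.32 × 690 × 1.6×10⁻⁴ = 0.035328 m
Δh = 0.08004 + 0.04950 + 0.09216 + 0.035328 = 0.257028 m

260 mm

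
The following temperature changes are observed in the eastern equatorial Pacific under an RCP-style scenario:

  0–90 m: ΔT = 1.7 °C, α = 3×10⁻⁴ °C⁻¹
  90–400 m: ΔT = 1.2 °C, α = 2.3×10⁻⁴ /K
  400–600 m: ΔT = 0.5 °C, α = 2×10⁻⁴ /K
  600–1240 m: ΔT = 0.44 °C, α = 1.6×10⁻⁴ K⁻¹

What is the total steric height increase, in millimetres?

about 197 mm

Layer 1: 1.7 × 3×10⁻⁴ × 90 = 0.04590 m
2.3×10⁻⁴ × 310 × 1.2 = 0.08556 m
400–600 m: 0.5 × 200 × 2×10⁻⁴ = 0.02000 m
Layer 4: 640 × 0.44 × 1.6×10⁻⁴ = 0.045056 m
Δh = 0.04590 + 0.08556 + 0.02000 + 0.045056 = 0.196516 m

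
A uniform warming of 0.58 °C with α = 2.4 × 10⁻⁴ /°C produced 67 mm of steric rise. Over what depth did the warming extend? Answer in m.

H ≈ 481 m

H = Δh/(αΔT) = 0.067 / (2.4×10⁻⁴ × 0.58) ≈ 481.3 m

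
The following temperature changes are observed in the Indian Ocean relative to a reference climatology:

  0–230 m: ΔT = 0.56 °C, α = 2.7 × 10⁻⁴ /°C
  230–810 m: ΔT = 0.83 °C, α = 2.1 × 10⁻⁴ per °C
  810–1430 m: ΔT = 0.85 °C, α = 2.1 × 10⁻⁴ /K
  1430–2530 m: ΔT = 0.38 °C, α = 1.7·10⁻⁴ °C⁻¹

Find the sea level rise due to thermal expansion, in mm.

318 mm of thermosteric rise

0.56 × 2.7×10⁻⁴ × 230 = 0.034776 m
230–810 m: 0.83 × 2.1×10⁻⁴ × 580 = 0.101094 m
2.1×10⁻⁴ × 0.85 × 620 = 0.11067 m
Layer 4: 1.7×10⁻⁴ × 1100 × 0.38 = 0.07106 m
Δh = 0.034776 + 0.101094 + 0.11067 + 0.07106 = 0.31760 m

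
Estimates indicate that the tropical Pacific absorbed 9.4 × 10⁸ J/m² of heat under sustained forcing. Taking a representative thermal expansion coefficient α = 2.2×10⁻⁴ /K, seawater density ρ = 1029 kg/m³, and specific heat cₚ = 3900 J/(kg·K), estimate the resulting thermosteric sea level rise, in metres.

0.0515 m

Δh = αQ/(ρcₚ) = 2.2×10⁻⁴ × 9.4×10⁸ / (1029 × 3900) ≈ 0.051531 m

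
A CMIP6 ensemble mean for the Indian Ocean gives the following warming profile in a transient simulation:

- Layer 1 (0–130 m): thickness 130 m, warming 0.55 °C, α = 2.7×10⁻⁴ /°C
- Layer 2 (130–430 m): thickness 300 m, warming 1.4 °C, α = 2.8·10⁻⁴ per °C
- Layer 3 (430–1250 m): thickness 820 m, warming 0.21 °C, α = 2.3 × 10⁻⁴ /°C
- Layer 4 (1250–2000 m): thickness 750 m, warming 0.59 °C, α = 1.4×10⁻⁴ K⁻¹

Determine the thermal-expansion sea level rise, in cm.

Layer 1: 2.7×10⁻⁴ × 0.55 × 130 = 0.019305 m
130–430 m: 2.8×10⁻⁴ × 300 × 1.4 = 0.11760 m
Layer 3: 2.3×10⁻⁴ × 0.21 × 820 = 0.039606 m
0.59 × 750 × 1.4×10⁻⁴ = 0.06195 m
Δh = 0.019305 + 0.11760 + 0.039606 + 0.06195 = 0.238461 m

24 cm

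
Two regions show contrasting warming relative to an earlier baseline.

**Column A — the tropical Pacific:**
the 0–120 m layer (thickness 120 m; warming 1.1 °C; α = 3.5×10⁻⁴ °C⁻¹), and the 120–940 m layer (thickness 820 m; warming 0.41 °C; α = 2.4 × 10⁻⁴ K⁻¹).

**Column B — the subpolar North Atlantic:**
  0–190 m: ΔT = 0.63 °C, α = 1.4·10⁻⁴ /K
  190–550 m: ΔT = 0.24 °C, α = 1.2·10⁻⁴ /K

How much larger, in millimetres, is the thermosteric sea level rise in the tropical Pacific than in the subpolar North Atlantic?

Δh_A − Δh_B ≈ 99.8 mm

A 0–120 m: 120 × 3.5×10⁻⁴ × 1.1 = 0.04620 m
A 120–940 m: 820 × 2.4×10⁻⁴ × 0.41 = 0.080688 m
A total: 0.126888 m
B Layer 1: 190 × 0.63 × 1.4×10⁻⁴ = 0.016758 m
B 190–550 m: 0.24 × 1.2×10⁻⁴ × 360 = 0.010368 m
B total: 0.027126 m
Difference: 0.126888 − 0.027126 = 0.099762 m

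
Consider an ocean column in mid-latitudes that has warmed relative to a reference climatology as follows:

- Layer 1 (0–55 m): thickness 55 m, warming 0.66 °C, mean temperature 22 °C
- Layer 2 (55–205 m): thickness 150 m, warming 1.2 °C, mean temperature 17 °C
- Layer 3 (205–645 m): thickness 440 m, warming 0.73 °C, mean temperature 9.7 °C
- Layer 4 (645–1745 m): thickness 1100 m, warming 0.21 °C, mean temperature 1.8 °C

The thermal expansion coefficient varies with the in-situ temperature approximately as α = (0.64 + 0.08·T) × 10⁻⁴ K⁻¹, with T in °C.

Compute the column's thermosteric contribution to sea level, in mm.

Layer 1: α = (0.64 + 0.08×22)×10⁻⁴ = 2.4×10⁻⁴ K⁻¹
Layer 2: α = (0.64 + 0.08×17)×10⁻⁴ = 2×10⁻⁴ K⁻¹
Layer 3: α = (0.64 + 0.08×9.7)×10⁻⁴ = 1.416×10⁻⁴ K⁻¹
Layer 4: α = (0.64 + 0.08×1.8)×10⁻⁴ = 0.784×10⁻⁴ K⁻¹
0–55 m: 2.4×10⁻⁴ × 55 × 0.66 = 0.008712 m
Layer 2: 2×10⁻⁴ × 150 × 1.2 = 0.03600 m
Layer 3: 1.416×10⁻⁴ × 440 × 0.73 = 0.04548192 m
0.784×10⁻⁴ × 1100 × 0.21 = 0.0181104 m
Δh = 0.008712 + 0.03600 + 0.04548192 + 0.0181104 = 0.10830432 m ≈ 108 mm

108 mm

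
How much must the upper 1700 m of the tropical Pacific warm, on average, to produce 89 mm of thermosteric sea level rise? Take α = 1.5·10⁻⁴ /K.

0.35 K

ΔT = Δh/(αH) = 0.089 / (1.5×10⁻⁴ × 1700) ≈ 0.3490 K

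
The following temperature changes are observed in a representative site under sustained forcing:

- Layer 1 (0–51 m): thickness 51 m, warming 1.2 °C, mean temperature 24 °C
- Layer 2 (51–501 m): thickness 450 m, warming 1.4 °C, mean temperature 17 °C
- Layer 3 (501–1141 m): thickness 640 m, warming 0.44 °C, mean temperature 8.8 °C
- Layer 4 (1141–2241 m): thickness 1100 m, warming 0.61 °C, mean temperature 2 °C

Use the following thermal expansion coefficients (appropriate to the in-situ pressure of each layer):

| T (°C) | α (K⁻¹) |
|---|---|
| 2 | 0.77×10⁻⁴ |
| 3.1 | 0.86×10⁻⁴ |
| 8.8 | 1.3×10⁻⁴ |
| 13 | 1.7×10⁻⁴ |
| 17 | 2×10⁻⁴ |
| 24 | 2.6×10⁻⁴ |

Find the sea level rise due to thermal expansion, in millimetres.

230 mm

Layer 1 at 24 °C → α = 2.6×10⁻⁴ K⁻¹
Layer 2 at 17 °C → α = 2×10⁻⁴ K⁻¹
Layer 3 at 8.8 °C → α = 1.3×10⁻⁴ K⁻¹
Layer 4 at 2 °C → α = 0.77×10⁻⁴ K⁻¹
Layer 1: 1.2 × 2.6×10⁻⁴ × 51 = 0.015912 m
Layer 2: 1.4 × 450 × 2×10⁻⁴ = 0.12600 m
501–1141 m: 640 × 0.44 × 1.3×10⁻⁴ = 0.036608 m
1100 × 0.61 × 0.77×10⁻⁴ = 0.051667 m
Δh = 0.015912 + 0.12600 + 0.036608 + 0.051667 = 0.230187 m ≈ 230 mm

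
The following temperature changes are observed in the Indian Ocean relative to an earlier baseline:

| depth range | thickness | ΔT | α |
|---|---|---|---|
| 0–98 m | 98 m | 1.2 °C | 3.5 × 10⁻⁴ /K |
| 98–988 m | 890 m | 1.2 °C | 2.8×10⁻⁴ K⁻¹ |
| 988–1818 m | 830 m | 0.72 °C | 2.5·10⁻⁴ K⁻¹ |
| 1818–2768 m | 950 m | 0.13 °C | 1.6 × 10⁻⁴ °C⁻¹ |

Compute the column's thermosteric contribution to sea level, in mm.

98 × 3.5×10⁻⁴ × 1.2 = 0.04116 m
Layer 2: 2.8×10⁻⁴ × 1.2 × 890 = 0.29904 m
988–1818 m: 830 × 2.5×10⁻⁴ × 0.72 = 0.14940 m
Layer 4: 1.6×10⁻⁴ × 0.13 × 950 = 0.01976 m
Δh = 0.04116 + 0.29904 + 0.14940 + 0.01976 = 0.50936 m ≈ 509 mm

509 mm of thermosteric rise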